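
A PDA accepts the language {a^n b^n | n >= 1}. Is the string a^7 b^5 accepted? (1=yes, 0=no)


Language requires equal numbers of a's and b's
PDA pushes for each 'a', pops for each 'b'
Number of a's = 7
Number of b's = 5
7 != 5 -> Reject

0


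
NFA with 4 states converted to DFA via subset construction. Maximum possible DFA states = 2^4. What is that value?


NFA has 4 states
Subset construction: each DFA state = subset of NFA states
Maximum subsets = 2^4
2^4 = 16

16


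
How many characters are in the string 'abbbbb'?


String: 'abbbbb'
Counting characters:
  'a' appears 1 time(s)
  'b' appears 5 time(s)
Total length = 1 + 5 = 6

6


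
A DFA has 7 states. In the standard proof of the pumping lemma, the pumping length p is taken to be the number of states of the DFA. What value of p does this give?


Pumping lemma for regular languages (standard proof):
Take p = |Q|, the number of DFA states.
Any string of length >= |Q| passes through |Q|+1 states while reading its first |Q| symbols,
so by pigeonhole some state repeats, giving the loop that can be pumped.
Here |Q| = 7
Therefore the proof uses p = 7

7


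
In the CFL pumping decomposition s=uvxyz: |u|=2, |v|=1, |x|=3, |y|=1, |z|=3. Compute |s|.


|s| = |u| + |v| + |x| + |y| + |z|
= 2 + 1 + 3 + 1 + 3
= 3 + 3 + 4
= 6 + 4
= 10

10


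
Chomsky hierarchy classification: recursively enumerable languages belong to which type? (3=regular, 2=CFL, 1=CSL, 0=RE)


Chomsky hierarchy levels:
  Type 3: Regular (DFA/NFA/regex)
  Type 2: Context-free (PDA)
  Type 1: Context-sensitive
  Type 0: Recursively enumerable (TM)
'recursively enumerable' corresponds to Type 0

0


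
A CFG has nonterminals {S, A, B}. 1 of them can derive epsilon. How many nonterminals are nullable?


Nonterminals: {S, A, B}
A nonterminal is nullable if it can derive epsilon
Counting nullable nonterminals: 1
Total nullable = 1

1


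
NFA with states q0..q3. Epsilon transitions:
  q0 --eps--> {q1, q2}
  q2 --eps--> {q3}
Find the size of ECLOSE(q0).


Starting from q0
Initialize closure = {q0}
Follow epsilon from q0 -> add q1
Follow epsilon from q0 -> add q2
Follow epsilon from q2 -> add q3
Final closure: {q0, q1, q2, q3}
Size = 4

4


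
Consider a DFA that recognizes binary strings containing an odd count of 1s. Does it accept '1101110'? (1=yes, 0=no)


DFA has 2 states: q_even (start, accept=no) and q_odd
Processing string '1101110' character by character:
  Position 0: read '1', 1-count=1 -> q_odd
  Position 1: read '1', 1-count=2 -> q_even
  Position 2: read '0', 1-count=2 -> q_even (no change)
  Position 3: read '1', 1-count=3 -> q_odd
  Position 4: read '1', 1-count=4 -> q_even
  Position 5: read '1', 1-count=5 -> q_odd
  Position 6: read '0', 1-count=5 -> q_odd (no change)
Final state: q_odd, total 1s = 5 (odd); the DFA requires an odd count -> accept

1


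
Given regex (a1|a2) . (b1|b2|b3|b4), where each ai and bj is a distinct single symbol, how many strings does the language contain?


First group: 2 alternatives
Second group: 4 alternatives
Concatenation: each choice from group 1 pairs with each from group 2
Total = 2 x 4 = 8

8


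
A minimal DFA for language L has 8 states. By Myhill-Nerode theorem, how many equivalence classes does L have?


Myhill-Nerode theorem:
Number of equivalence classes = number of states in minimal DFA
Minimal DFA states = 8
Therefore equivalence classes = 8

8


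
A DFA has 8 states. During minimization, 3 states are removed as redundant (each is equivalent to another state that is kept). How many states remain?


Original DFA: 8 states
Redundant states removed: 3
Minimized states = original - removed
= 8 - 3
= 5

5


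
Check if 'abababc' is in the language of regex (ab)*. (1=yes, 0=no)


Pattern: (ab)*
String: 'abababc'
Pattern requires: zero or more repetitions of 'ab'
Length 7 is odd -> cannot be (ab)* -> no match
Result: 0

0


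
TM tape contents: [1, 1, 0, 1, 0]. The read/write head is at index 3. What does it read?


Tape: [1, 1, 0, 1, 0]
Positions: 0 1 2 3 4
Values:    1 1 0 1 0
Head at position 3
tape[3] = 1

1


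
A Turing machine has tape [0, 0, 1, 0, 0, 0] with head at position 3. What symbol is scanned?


Tape: [0, 0, 1, 0, 0, 0]
Positions: 0 1 2 3 4 5
Values:    0 0 1 0 0 0
Head at position 3
tape[3] = 0

0


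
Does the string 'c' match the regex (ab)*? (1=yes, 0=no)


Pattern: (ab)*
String: 'c'
Pattern requires: zero or more repetitions of 'ab'
Length 1 is odd -> cannot be (ab)* -> no match
Result: 0

0


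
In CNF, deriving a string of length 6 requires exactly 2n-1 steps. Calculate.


Chomsky Normal Form derivation:
String length n = 6
Each step either:
  - Splits a nonterminal into two (n-1 such steps)
  - Converts a nonterminal to terminal (n such steps)
Total = (n-1) + n = 2n - 1
= 2(6) - 1
= 12 - 1
= 11

11


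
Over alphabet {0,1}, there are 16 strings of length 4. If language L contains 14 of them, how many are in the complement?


Alphabet: {0,1}
String length: 4
Total strings of length 4 = 2^4 = 16
Strings in L = 14
Complement = total - |L|
= 16 - 14
= 2

2


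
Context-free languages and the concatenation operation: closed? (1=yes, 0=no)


CFL closure properties:
  Closed under: union, concatenation, Kleene star
  NOT closed under: intersection, complement
Operation 'concatenation' is in closed list -> Yes (closed)

1


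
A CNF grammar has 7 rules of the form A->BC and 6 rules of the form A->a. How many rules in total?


CNF allows two rule forms:
  A -> BC (binary): 7 rules
  A -> a (terminal): 6 rules
Total = 7 + 6 = 13

13


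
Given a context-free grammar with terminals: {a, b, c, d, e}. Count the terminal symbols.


Terminal symbols: a, b, c, d, e
Counting each: a (#1), b (#2), c (#3), d (#4), e (#5)
Total = 5

5


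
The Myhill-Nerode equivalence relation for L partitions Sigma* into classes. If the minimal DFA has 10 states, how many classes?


Myhill-Nerode theorem:
Number of equivalence classes = number of states in minimal DFA
Minimal DFA states = 10
Therefore equivalence classes = 10

10


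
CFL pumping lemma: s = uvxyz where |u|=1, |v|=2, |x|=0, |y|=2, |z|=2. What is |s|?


|s| = |u| + |v| + |x| + |y| + |z|
= 1 + 2 + 0 + 2 + 2
= 3 + 0 + 4
= 3 + 4
= 7

7


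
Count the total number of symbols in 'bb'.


String: 'bb'
Counting characters:
  'b' appears 2 time(s)
Total length = 0 + 2 = 2

2


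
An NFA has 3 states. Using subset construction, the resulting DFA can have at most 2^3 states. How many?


NFA has 3 states
Subset construction: each DFA state = subset of NFA states
Maximum subsets = 2^3
2^3 = 8

8


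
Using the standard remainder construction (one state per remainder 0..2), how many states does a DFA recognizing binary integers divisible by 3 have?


Divisibility by 3 is tracked via the remainder mod 3: 0, 1, ..., 2
The construction assigns one state to each remainder
Number of remainders = 3

3


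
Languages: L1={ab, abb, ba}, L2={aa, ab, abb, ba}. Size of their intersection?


L1 = {ab, abb, ba}
L2 = {aa, ab, abb, ba}
Checking each string in L1 against L2:
  'ab': in L2? Yes
  'abb': in L2? Yes
  'ba': in L2? Yes
Intersection = {ab, abb, ba}
|L1 ∩ L2| = 3

3


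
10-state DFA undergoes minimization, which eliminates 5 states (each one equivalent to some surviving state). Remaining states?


Original DFA: 10 states
Redundant states removed: 5
Minimized states = original - removed
= 10 - 5
= 5

5


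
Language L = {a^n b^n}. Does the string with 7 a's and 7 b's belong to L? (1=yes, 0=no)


Language requires equal numbers of a's and b's
PDA pushes for each 'a', pops for each 'b'
Number of a's = 7
Number of b's = 7
7 == 7 -> Accept

1


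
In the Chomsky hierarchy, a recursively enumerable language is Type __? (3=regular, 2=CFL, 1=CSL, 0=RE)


Chomsky hierarchy levels:
  Type 3: Regular (DFA/NFA/regex)
  Type 2: Context-free (PDA)
  Type 1: Context-sensitive
  Type 0: Recursively enumerable (TM)
'recursively enumerable' corresponds to Type 0

0


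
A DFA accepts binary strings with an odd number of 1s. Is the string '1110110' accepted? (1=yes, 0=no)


DFA has 2 states: q_even (start, accept=no) and q_odd
Processing string '1110110' character by character:
  Position 0: read '1', 1-count=1 -> q_odd
  Position 1: read '1', 1-count=2 -> q_even
  Position 2: read '1', 1-count=3 -> q_odd
  Position 3: read '0', 1-count=3 -> q_odd (no change)
  Position 4: read '1', 1-count=4 -> q_even
  Position 5: read '1', 1-count=5 -> q_odd
  Position 6: read '0', 1-count=5 -> q_odd (no change)
Final state: q_odd, total 1s = 5 (odd); the DFA requires an odd count -> accept

1


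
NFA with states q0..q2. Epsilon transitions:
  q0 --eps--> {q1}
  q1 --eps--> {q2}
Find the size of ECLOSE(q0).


Starting from q0
Initialize closure = {q0}
Follow epsilon from q0 -> add q1
Follow epsilon from q1 -> add q2
Final closure: {q0, q1, q2}
Size = 3

3


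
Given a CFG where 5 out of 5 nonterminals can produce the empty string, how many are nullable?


Nonterminals: {S, A, B, C, D}
A nonterminal is nullable if it can derive epsilon
Counting nullable nonterminals: 5
Total nullable = 5

5


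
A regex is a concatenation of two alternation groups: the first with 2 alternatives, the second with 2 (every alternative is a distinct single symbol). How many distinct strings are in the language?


First group: 2 alternatives
Second group: 2 alternatives
Concatenation: each choice from group 1 pairs with each from group 2
Total = 2 x 2 = 4

4


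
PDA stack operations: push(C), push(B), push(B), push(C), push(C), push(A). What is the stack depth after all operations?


Tracing stack operations:
  push(C) -> stack = [C], depth=1
  push(B) -> stack = [C,B], depth=2
  push(B) -> stack = [C,B,B], depth=3
  push(C) -> stack = [C,B,B,C], depth=4
  push(C) -> stack = [C,B,B,C,C], depth=5
  push(A) -> stack = [C,B,B,C,C,A], depth=6
Final depth = 6

6


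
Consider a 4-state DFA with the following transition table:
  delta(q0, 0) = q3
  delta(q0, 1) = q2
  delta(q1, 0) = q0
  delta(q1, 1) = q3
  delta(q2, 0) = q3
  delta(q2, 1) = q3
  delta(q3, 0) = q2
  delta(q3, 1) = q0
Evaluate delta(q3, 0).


Looking up transition function:
delta(q3, 0) in the table
Row: q3, Column: 0
Result: q2

q2


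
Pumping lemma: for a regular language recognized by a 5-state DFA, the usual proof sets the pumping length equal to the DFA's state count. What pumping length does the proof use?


Pumping lemma for regular languages (standard proof):
Take p = |Q|, the number of DFA states.
Any string of length >= |Q| passes through |Q|+1 states while reading its first |Q| symbols,
so by pigeonhole some state repeats, giving the loop that can be pumped.
Here |Q| = 5
Therefore the proof uses p = 5

5


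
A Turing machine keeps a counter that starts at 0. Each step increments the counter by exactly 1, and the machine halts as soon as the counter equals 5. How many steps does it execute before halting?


Counter starts at 0. Counting sequence:
  Step 1: counter = 1
  Step 2: counter = 2
  Step 3: counter = 3
  Step 4: counter = 4
  Step 5: counter = 5
Counter reached 5 -> halt
Total steps = 5

5


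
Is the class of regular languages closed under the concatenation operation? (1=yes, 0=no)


Regular languages are closed under:
- Union (DFA product construction)
- Intersection (DFA product construction)
- Complement (swap accept/reject states)
- Concatenation (NFA construction)
- Kleene star (NFA construction)
concatenation is in this list
Therefore: closed

1


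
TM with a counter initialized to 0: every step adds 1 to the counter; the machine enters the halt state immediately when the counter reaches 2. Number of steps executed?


Counter starts at 0. Counting sequence:
  Step 1: counter = 1
  Step 2: counter = 2
Counter reached 2 -> halt
Total steps = 2

2


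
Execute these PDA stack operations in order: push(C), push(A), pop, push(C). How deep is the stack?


Tracing stack operations:
  push(C) -> stack = [C], depth=1
  push(A) -> stack = [C,A], depth=2
  pop -> removed A, stack = [C], depth=1
  push(C) -> stack = [C,C], depth=2
Final depth = 2

2


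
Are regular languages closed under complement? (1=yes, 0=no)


Regular languages are closed under:
- Union (DFA product construction)
- Intersection (DFA product construction)
- Complement (swap accept/reject states)
- Concatenation (NFA construction)
- Kleene star (NFA construction)
complement is in this list
Therefore: closed

1


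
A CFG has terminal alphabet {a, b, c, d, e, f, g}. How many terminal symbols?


Terminal symbols: a, b, c, d, e, f, g
Counting each: a (#1), b (#2), c (#3), d (#4), e (#5), f (#6), g (#7)
Total = 7

7


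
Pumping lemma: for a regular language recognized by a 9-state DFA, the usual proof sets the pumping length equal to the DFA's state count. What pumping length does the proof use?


Pumping lemma for regular languages (standard proof):
Take p = |Q|, the number of DFA states.
Any string of length >= |Q| passes through |Q|+1 states while reading its first |Q| symbols,
so by pigeonhole some state repeats, giving the loop that can be pumped.
Here |Q| = 9
Therefore the proof uses p = 9

9


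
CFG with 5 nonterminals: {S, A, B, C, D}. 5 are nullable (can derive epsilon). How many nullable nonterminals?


Nonterminals: {S, A, B, C, D}
A nonterminal is nullable if it can derive epsilon
Counting nullable nonterminals: 5
Total nullable = 5

5


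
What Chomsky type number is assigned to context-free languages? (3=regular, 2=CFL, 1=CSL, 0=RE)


Chomsky hierarchy levels:
  Type 3: Regular (DFA/NFA/regex)
  Type 2: Context-free (PDA)
  Type 1: Context-sensitive
  Type 0: Recursively enumerable (TM)
'context-free' corresponds to Type 2

2


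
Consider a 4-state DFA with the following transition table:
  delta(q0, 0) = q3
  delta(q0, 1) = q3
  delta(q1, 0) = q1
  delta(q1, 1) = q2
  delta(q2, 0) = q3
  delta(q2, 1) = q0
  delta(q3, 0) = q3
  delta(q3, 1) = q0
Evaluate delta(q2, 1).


Looking up transition function:
delta(q2, 1) in the table
Row: q2, Column: 1
Result: q0

q0


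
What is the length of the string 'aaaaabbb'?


String: 'aaaaabbb'
Counting characters:
  'a' appears 5 time(s)
  'b' appears 3 time(s)
Total length = 5 + 3 = 8

8


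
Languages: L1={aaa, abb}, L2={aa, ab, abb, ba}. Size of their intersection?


L1 = {aaa, abb}
L2 = {aa, ab, abb, ba}
Checking each string in L1 against L2:
  'aaa': in L2? No
  'abb': in L2? Yes
Intersection = {abb}
|L1 ∩ L2| = 1

1


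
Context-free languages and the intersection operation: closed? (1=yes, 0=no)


CFL closure properties:
  Closed under: union, concatenation, Kleene star
  NOT closed under: intersection, complement
Operation 'intersection' is in not-closed list -> No (not closed)

0


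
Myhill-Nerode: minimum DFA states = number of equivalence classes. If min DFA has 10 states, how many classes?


Myhill-Nerode theorem:
Number of equivalence classes = number of states in minimal DFA
Minimal DFA states = 10
Therefore equivalence classes = 10

10


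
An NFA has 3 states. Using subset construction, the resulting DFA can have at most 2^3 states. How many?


NFA has 3 states
Subset construction: each DFA state = subset of NFA states
Maximum subsets = 2^3
2^3 = 8

8


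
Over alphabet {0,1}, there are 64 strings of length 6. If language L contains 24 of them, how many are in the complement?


Alphabet: {0,1}
String length: 6
Total strings of length 6 = 2^6 = 64
Strings in L = 24
Complement = total - |L|
= 64 - 24
= 40

40


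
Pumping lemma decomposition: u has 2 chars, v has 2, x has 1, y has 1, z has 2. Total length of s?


|s| = |u| + |v| + |x| + |y| + |z|
= 2 + 2 + 1 + 1 + 2
= 4 + 1 + 3
= 5 + 3
= 8

8


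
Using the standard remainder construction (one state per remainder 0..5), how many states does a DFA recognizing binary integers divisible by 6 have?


Divisibility by 6 is tracked via the remainder mod 6: 0, 1, ..., 5
The construction assigns one state to each remainder
Number of remainders = 6

6


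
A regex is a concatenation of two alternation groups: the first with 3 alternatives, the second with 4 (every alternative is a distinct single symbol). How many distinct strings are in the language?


First group: 3 alternatives
Second group: 4 alternatives
Concatenation: each choice from group 1 pairs with each from group 2
Total = 3 x 4 = 12

12


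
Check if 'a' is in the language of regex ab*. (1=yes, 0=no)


Pattern: ab*
String: 'a'
Pattern requires: exactly one 'a' followed by zero or more 'b's
First char is 'a' -> OK
Rest '': all b's? Yes
Result: 1

1


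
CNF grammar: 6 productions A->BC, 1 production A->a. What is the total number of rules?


CNF allows two rule forms:
  A -> BC (binary): 6 rules
  A -> a (terminal): 1 rule
Total = 6 + 1 = 7

7


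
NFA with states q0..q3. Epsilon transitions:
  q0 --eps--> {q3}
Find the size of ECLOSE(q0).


Starting from q0
Initialize closure = {q0}
Follow epsilon from q0 -> add q3
Final closure: {q0, q3}
Size = 2

2


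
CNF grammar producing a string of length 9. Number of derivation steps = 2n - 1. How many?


Chomsky Normal Form derivation:
String length n = 9
Each step either:
  - Splits a nonterminal into two (n-1 such steps)
  - Converts a nonterminal to terminal (n such steps)
Total = (n-1) + n = 2n - 1
= 2(9) - 1
= 18 - 1
= 17

17


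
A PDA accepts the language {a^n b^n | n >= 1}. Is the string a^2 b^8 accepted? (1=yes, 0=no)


Language requires equal numbers of a's and b's
PDA pushes for each 'a', pops for each 'b'
Number of a's = 2
Number of b's = 8
2 != 8 -> Reject

0


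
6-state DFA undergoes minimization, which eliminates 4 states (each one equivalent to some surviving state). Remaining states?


Original DFA: 6 states
Redundant states removed: 4
Minimized states = original - removed
= 6 - 4
= 2

2


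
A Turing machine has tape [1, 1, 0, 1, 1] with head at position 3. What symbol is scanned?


Tape: [1, 1, 0, 1, 1]
Positions: 0 1 2 3 4
Values:    1 1 0 1 1
Head at position 3
tape[3] = 1

1


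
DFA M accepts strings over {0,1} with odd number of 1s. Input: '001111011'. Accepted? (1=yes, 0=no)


DFA has 2 states: q_even (start, accept=no) and q_odd
Processing string '001111011' character by character:
  Position 0: read '0', 1-count=0 -> q_even (no change)
  Position 1: read '0', 1-count=0 -> q_even (no change)
  Position 2: read '1', 1-count=1 -> q_odd
  Position 3: read '1', 1-count=2 -> q_even
  Position 4: read '1', 1-count=3 -> q_odd
  Position 5: read '1', 1-count=4 -> q_even
  Position 6: read '0', 1-count=4 -> q_even (no change)
  Position 7: read '1', 1-count=5 -> q_odd
  Position 8: read '1', 1-count=6 -> q_even
Final state: q_even, total 1s = 6 (even); the DFA requires an odd count -> reject

0


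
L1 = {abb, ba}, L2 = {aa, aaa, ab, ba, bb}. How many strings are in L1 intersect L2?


L1 = {abb, ba}
L2 = {aa, aaa, ab, ba, bb}
Checking each string in L1 against L2:
  'abb': in L2? No
  'ba': in L2? Yes
Intersection = {ba}
|L1 ∩ L2| = 1

1


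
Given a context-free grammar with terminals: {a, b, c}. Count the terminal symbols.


Terminal symbols: a, b, c
Counting each: a (#1), b (#2), c (#3)
Total = 3

3


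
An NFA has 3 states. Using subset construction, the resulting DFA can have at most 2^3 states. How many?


NFA has 3 states
Subset construction: each DFA state = subset of NFA states
Maximum subsets = 2^3
2^3 = 8

8


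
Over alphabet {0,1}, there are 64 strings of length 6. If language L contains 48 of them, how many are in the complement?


Alphabet: {0,1}
String length: 6
Total strings of length 6 = 2^6 = 64
Strings in L = 48
Complement = total - |L|
= 64 - 48
= 16

16


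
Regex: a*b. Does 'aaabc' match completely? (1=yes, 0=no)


Pattern: a*b
String: 'aaabc'
Pattern requires: zero or more 'a's followed by exactly one 'b'
Found 3 leading 'a's
Remaining: 'bc'
Remaining is not 'b' -> no match
Result: 0

0


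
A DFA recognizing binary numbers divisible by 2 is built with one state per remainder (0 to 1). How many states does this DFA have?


Divisibility by 2 is tracked via the remainder mod 2: 0, 1, ..., 1
The construction assigns one state to each remainder
Number of remainders = 2

2


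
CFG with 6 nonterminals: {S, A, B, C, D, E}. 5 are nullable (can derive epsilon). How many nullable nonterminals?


Nonterminals: {S, A, B, C, D, E}
A nonterminal is nullable if it can derive epsilon
Counting nullable nonterminals: 5
Total nullable = 5

5


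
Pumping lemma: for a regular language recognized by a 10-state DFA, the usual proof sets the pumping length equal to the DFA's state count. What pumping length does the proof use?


Pumping lemma for regular languages (standard proof):
Take p = |Q|, the number of DFA states.
Any string of length >= |Q| passes through |Q|+1 states while reading its first |Q| symbols,
so by pigeonhole some state repeats, giving the loop that can be pumped.
Here |Q| = 10
Therefore the proof uses p = 10

10


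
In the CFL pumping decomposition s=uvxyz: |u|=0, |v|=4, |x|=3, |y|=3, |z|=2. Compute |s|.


|s| = |u| + |v| + |x| + |y| + |z|
= 0 + 4 + 3 + 3 + 2
= 4 + 3 + 5
= 7 + 5
= 12

12


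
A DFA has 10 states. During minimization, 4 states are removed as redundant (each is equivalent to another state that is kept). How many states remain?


Original DFA: 10 states
Redundant states removed: 4
Minimized states = original - removed
= 10 - 4
= 6

6


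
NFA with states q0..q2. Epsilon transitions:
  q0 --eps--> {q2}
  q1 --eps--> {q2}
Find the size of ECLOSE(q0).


Starting from q0
Initialize closure = {q0}
Follow epsilon from q0 -> add q2
Final closure: {q0, q2}
Size = 2

2


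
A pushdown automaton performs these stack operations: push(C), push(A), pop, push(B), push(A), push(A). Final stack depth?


Tracing stack operations:
  push(C) -> stack = [C], depth=1
  push(A) -> stack = [C,A], depth=2
  pop -> removed A, stack = [C], depth=1
  push(B) -> stack = [C,B], depth=2
  push(A) -> stack = [C,B,A], depth=3
  push(A) -> stack = [C,B,A,A], depth=4
Final depth = 4

4


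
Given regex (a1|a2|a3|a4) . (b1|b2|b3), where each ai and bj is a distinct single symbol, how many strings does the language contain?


First group: 4 alternatives
Second group: 3 alternatives
Concatenation: each choice from group 1 pairs with each from group 2
Total = 4 x 3 = 12

12


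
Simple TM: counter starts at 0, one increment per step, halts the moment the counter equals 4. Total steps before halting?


Counter starts at 0. Counting sequence:
  Step 1: counter = 1
  Step 2: counter = 2
  Step 3: counter = 3
  Step 4: counter = 4
Counter reached 4 -> halt
Total steps = 4

4


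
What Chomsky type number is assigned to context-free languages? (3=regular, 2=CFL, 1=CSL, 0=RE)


Chomsky hierarchy levels:
  Type 3: Regular (DFA/NFA/regex)
  Type 2: Context-free (PDA)
  Type 1: Context-sensitive
  Type 0: Recursively enumerable (TM)
'context-free' corresponds to Type 2

2


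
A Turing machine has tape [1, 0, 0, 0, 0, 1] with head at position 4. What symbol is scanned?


Tape: [1, 0, 0, 0, 0, 1]
Positions: 0 1 2 3 4 5
Values:    1 0 0 0 0 1
Head at position 4
tape[4] = 0

0


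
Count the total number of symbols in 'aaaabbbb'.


String: 'aaaabbbb'
Counting characters:
  'a' appears 4 time(s)
  'b' appears 4 time(s)
Total length = 4 + 4 = 8

8


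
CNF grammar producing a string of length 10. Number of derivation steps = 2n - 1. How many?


Chomsky Normal Form derivation:
String length n = 10
Each step either:
  - Splits a nonterminal into two (n-1 such steps)
  - Converts a nonterminal to terminal (n such steps)
Total = (n-1) + n = 2n - 1
= 2(10) - 1
= 20 - 1
= 19

19


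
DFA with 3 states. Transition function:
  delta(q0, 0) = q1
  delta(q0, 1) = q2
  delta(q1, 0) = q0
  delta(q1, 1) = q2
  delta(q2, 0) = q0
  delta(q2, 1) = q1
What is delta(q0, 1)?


Looking up transition function:
delta(q0, 1) in the table
Row: q0, Column: 1
Result: q2

q2


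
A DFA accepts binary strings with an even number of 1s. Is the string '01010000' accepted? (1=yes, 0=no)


DFA has 2 states: q_even (start, accept=yes) and q_odd
Processing string '01010000' character by character:
  Position 0: read '0', 1-count=0 -> q_even (no change)
  Position 1: read '1', 1-count=1 -> q_odd
  Position 2: read '0', 1-count=1 -> q_odd (no change)
  Position 3: read '1', 1-count=2 -> q_even
  Position 4: read '0', 1-count=2 -> q_even (no change)
  Position 5: read '0', 1-count=2 -> q_even (no change)
  Position 6: read '0', 1-count=2 -> q_even (no change)
  Position 7: read '0', 1-count=2 -> q_even (no change)
Final state: q_even, total 1s = 2 (even); the DFA requires an even count -> accept

1


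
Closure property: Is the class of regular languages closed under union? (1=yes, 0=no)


Regular languages are closed under all standard operations:
- Union: Yes (product construction)
- Intersection: Yes (product construction)
- Complement: Yes (swap accept/reject)
- Concatenation: Yes (NFA construction)
Operation: union -> Closed

1


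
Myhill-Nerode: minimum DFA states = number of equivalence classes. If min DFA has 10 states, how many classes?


Myhill-Nerode theorem:
Number of equivalence classes = number of states in minimal DFA
Minimal DFA states = 10
Therefore equivalence classes = 10

10


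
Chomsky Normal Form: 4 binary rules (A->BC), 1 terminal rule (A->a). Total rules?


CNF allows two rule forms:
  A -> BC (binary): 4 rules
  A -> a (terminal): 1 rule
Total = 4 + 1 = 5

5


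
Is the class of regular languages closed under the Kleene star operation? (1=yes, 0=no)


Regular languages are closed under:
- Union (DFA product construction)
- Intersection (DFA product construction)
- Complement (swap accept/reject states)
- Concatenation (NFA construction)
- Kleene star (NFA construction)
Kleene star is in this list
Therefore: closed

1


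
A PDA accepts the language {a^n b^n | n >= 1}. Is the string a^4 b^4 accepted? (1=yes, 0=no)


Language requires equal numbers of a's and b's
PDA pushes for each 'a', pops for each 'b'
Number of a's = 4
Number of b's = 4
4 == 4 -> Accept

1


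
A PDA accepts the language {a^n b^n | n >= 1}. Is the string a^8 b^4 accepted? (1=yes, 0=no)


Language requires equal numbers of a's and b's
PDA pushes for each 'a', pops for each 'b'
Number of a's = 8
Number of b's = 4
8 != 4 -> Reject

0


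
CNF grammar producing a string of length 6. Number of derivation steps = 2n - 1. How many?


Chomsky Normal Form derivation:
String length n = 6
Each step either:
  - Splits a nonterminal into two (n-1 such steps)
  - Converts a nonterminal to terminal (n such steps)
Total = (n-1) + n = 2n - 1
= 2(6) - 1
= 12 - 1
= 11

11


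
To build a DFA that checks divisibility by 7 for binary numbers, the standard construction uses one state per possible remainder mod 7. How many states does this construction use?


Divisibility by 7 is tracked via the remainder mod 7: 0, 1, ..., 6
The construction assigns one state to each remainder
Number of remainders = 7

7


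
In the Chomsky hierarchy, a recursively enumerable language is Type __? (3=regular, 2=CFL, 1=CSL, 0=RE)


Chomsky hierarchy levels:
  Type 3: Regular (DFA/NFA/regex)
  Type 2: Context-free (PDA)
  Type 1: Context-sensitive
  Type 0: Recursively enumerable (TM)
'recursively enumerable' corresponds to Type 0

0


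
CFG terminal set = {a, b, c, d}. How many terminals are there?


Terminal symbols: a, b, c, d
Counting each: a (#1), b (#2), c (#3), d (#4)
Total = 4

4


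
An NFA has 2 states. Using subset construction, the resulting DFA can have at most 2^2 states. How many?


NFA has 2 states
Subset construction: each DFA state = subset of NFA states
Maximum subsets = 2^2
2^2 = 4

4


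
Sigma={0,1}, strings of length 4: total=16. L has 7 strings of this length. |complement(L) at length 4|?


Alphabet: {0,1}
String length: 4
Total strings of length 4 = 2^4 = 16
Strings in L = 7
Complement = total - |L|
= 16 - 7
= 9

9


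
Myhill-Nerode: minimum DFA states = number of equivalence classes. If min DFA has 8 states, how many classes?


Myhill-Nerode theorem:
Number of equivalence classes = number of states in minimal DFA
Minimal DFA states = 8
Therefore equivalence classes = 8

8


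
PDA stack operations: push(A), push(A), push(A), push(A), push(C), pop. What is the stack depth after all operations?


Tracing stack operations:
  push(A) -> stack = [A], depth=1
  push(A) -> stack = [A,A], depth=2
  push(A) -> stack = [A,A,A], depth=3
  push(A) -> stack = [A,A,A,A], depth=4
  push(C) -> stack = [A,A,A,A,C], depth=5
  pop -> removed C, stack = [A,A,A,A], depth=4
Final depth = 4

4


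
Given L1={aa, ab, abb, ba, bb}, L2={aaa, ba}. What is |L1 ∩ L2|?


L1 = {aa, ab, abb, ba, bb}
L2 = {aaa, ba}
Checking each string in L1 against L2:
  'aa': in L2? No
  'ab': in L2? No
  'abb': in L2? No
  'ba': in L2? Yes
  'bb': in L2? No
Intersection = {ba}
|L1 ∩ L2| = 1

1


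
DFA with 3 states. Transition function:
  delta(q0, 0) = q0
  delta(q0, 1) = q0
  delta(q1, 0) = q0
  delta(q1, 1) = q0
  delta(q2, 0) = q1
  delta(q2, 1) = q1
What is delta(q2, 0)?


Looking up transition function:
delta(q2, 0) in the table
Row: q2, Column: 0
Result: q1

q1


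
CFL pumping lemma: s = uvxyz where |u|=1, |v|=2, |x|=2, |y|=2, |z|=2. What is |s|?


|s| = |u| + |v| + |x| + |y| + |z|
= 1 + 2 + 2 + 2 + 2
= 3 + 2 + 4
= 5 + 4
= 9

9


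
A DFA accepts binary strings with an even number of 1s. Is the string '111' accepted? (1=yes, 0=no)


DFA has 2 states: q_even (start, accept=yes) and q_odd
Processing string '111' character by character:
  Position 0: read '1', 1-count=1 -> q_odd
  Position 1: read '1', 1-count=2 -> q_even
  Position 2: read '1', 1-count=3 -> q_odd
Final state: q_odd, total 1s = 3 (odd); the DFA requires an even count -> reject

0


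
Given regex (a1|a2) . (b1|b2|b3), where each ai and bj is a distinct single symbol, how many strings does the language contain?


First group: 2 alternatives
Second group: 3 alternatives
Concatenation: each choice from group 1 pairs with each from group 2
Total = 2 x 3 = 6

6


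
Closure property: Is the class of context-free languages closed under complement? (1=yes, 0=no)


CFL closure properties:
  Closed under: union, concatenation, Kleene star
  NOT closed under: intersection, complement
Operation 'complement' is in not-closed list -> No (not closed)

0


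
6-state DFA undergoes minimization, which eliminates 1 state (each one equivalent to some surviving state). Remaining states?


Original DFA: 6 states
Redundant states removed: 1
Minimized states = original - removed
= 6 - 1
= 5

5


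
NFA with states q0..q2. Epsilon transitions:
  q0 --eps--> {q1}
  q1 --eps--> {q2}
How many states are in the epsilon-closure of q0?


Starting from q0
Initialize closure = {q0}
Follow epsilon from q0 -> add q1
Follow epsilon from q1 -> add q2
Final closure: {q0, q1, q2}
Size = 3

3


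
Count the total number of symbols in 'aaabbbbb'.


String: 'aaabbbbb'
Counting characters:
  'a' appears 3 time(s)
  'b' appears 5 time(s)
Total length = 3 + 5 = 8

8


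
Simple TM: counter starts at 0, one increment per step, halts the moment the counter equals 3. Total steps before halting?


Counter starts at 0. Counting sequence:
  Step 1: counter = 1
  Step 2: counter = 2
  Step 3: counter = 3
Counter reached 3 -> halt
Total steps = 3

3


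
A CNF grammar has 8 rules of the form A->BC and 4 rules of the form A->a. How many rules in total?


CNF allows two rule forms:
  A -> BC (binary): 8 rules
  A -> a (terminal): 4 rules
Total = 8 + 4 = 12

12


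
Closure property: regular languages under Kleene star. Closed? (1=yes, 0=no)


Regular languages are closed under:
- Union (DFA product construction)
- Intersection (DFA product construction)
- Complement (swap accept/reject states)
- Concatenation (NFA construction)
- Kleene star (NFA construction)
Kleene star is in this list
Therefore: closed

1


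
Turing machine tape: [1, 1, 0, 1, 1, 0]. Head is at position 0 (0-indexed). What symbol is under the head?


Tape: [1, 1, 0, 1, 1, 0]
Positions: 0 1 2 3 4 5
Values:    1 1 0 1 1 0
Head at position 0
tape[0] = 1

1


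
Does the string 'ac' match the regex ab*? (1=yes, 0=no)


Pattern: ab*
String: 'ac'
Pattern requires: exactly one 'a' followed by zero or more 'b's
First char is 'a' -> OK
Rest 'c': all b's? No
Result: 0

0


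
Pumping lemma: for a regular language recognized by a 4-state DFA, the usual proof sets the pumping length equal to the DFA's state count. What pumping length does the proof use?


Pumping lemma for regular languages (standard proof):
Take p = |Q|, the number of DFA states.
Any string of length >= |Q| passes through |Q|+1 states while reading its first |Q| symbols,
so by pigeonhole some state repeats, giving the loop that can be pumped.
Here |Q| = 4
Therefore the proof uses p = 4

4


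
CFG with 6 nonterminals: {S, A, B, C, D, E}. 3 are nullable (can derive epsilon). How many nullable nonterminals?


Nonterminals: {S, A, B, C, D, E}
A nonterminal is nullable if it can derive epsilon
Counting nullable nonterminals: 3
Total nullable = 3

3


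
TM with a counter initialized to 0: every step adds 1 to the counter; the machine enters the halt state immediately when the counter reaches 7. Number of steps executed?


Counter starts at 0. Counting sequence:
  Step 1: counter = 1
  Step 2: counter = 2
  Step 3: counter = 3
  Step 4: counter = 4
  Step 5: counter = 5
  Step 6: counter = 6
  Step 7: counter = 7
Counter reached 7 -> halt
Total steps = 7

7


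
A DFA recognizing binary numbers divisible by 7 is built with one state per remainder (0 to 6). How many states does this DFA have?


Divisibility by 7 is tracked via the remainder mod 7: 0, 1, ..., 6
The construction assigns one state to each remainder
Number of remainders = 7

7


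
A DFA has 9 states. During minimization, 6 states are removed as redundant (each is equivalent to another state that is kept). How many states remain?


Original DFA: 9 states
Redundant states removed: 6
Minimized states = original - removed
= 9 - 6
= 3

3


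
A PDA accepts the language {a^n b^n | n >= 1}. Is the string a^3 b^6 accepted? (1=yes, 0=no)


Language requires equal numbers of a's and b's
PDA pushes for each 'a', pops for each 'b'
Number of a's = 3
Number of b's = 6
3 != 6 -> Reject

0


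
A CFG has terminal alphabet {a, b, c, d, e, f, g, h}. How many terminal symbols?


Terminal symbols: a, b, c, d, e, f, g, h
Counting each: a (#1), b (#2), c (#3), d (#4), e (#5), f (#6), g (#7), h (#8)
Total = 8

8


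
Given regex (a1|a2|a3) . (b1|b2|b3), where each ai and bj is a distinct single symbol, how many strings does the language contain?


First group: 3 alternatives
Second group: 3 alternatives
Concatenation: each choice from group 1 pairs with each from group 2
Total = 3 x 3 = 9

9


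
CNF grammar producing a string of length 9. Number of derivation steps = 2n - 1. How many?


Chomsky Normal Form derivation:
String length n = 9
Each step either:
  - Splits a nonterminal into two (n-1 such steps)
  - Converts a nonterminal to terminal (n such steps)
Total = (n-1) + n = 2n - 1
= 2(9) - 1
= 18 - 1
= 17

17


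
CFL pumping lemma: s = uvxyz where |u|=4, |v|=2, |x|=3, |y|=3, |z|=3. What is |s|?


|s| = |u| + |v| + |x| + |y| + |z|
= 4 + 2 + 3 + 3 + 3
= 6 + 3 + 6
= 9 + 6
= 15

15


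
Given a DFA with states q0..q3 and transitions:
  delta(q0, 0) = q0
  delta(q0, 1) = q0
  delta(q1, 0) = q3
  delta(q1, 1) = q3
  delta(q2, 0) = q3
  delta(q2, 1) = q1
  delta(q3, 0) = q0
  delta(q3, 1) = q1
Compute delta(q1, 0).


Looking up transition function:
delta(q1, 0) in the table
Row: q1, Column: 0
Result: q3

q3


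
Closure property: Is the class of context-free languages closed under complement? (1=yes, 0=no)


CFL closure properties:
  Closed under: union, concatenation, Kleene star
  NOT closed under: intersection, complement
Operation 'complement' is in not-closed list -> No (not closed)

0


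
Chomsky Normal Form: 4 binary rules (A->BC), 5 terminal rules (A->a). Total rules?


CNF allows two rule forms:
  A -> BC (binary): 4 rules
  A -> a (terminal): 5 rules
Total = 4 + 5 = 9

9


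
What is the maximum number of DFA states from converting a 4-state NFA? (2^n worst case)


NFA has 4 states
Subset construction: each DFA state = subset of NFA states
Maximum subsets = 2^4
2^4 = 16

16


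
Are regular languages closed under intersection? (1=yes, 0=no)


Regular languages are closed under:
- Union (DFA product construction)
- Intersection (DFA product construction)
- Complement (swap accept/reject states)
- Concatenation (NFA construction)
- Kleene star (NFA construction)
intersection is in this list
Therefore: closed

1


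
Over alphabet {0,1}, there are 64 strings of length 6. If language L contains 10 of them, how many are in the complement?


Alphabet: {0,1}
String length: 6
Total strings of length 6 = 2^6 = 64
Strings in L = 10
Complement = total - |L|
= 64 - 10
= 54

54


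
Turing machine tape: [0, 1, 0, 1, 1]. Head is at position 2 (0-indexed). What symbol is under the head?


Tape: [0, 1, 0, 1, 1]
Positions: 0 1 2 3 4
Values:    0 1 0 1 1
Head at position 2
tape[2] = 0

0


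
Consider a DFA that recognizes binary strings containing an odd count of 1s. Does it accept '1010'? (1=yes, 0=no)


DFA has 2 states: q_even (start, accept=no) and q_odd
Processing string '1010' character by character:
  Position 0: read '1', 1-count=1 -> q_odd
  Position 1: read '0', 1-count=1 -> q_odd (no change)
  Position 2: read '1', 1-count=2 -> q_even
  Position 3: read '0', 1-count=2 -> q_even (no change)
Final state: q_even, total 1s = 2 (even); the DFA requires an odd count -> reject

0


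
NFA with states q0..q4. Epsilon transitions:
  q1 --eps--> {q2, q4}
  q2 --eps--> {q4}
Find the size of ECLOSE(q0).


Starting from q0
Initialize closure = {q0}
q0 has no outgoing epsilon transitions -> nothing to add
Final closure: {q0}
Size = 1

1


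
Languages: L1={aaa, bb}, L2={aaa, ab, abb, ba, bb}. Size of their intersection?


L1 = {aaa, bb}
L2 = {aaa, ab, abb, ba, bb}
Checking each string in L1 against L2:
  'aaa': in L2? Yes
  'bb': in L2? Yes
Intersection = {aaa, bb}
|L1 ∩ L2| = 2

2


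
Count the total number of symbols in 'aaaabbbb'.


String: 'aaaabbbb'
Counting characters:
  'a' appears 4 time(s)
  'b' appears 4 time(s)
Total length = 4 + 4 = 8

8


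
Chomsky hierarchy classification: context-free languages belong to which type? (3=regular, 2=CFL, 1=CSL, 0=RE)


Chomsky hierarchy levels:
  Type 3: Regular (DFA/NFA/regex)
  Type 2: Context-free (PDA)
  Type 1: Context-sensitive
  Type 0: Recursively enumerable (TM)
'context-free' corresponds to Type 2

2


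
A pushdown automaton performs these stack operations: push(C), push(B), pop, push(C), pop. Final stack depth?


Tracing stack operations:
  push(C) -> stack = [C], depth=1
  push(B) -> stack = [C,B], depth=2
  pop -> removed B, stack = [C], depth=1
  push(C) -> stack = [C,C], depth=2
  pop -> removed C, stack = [C], depth=1
Final depth = 1

1


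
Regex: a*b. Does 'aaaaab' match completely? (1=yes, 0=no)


Pattern: a*b
String: 'aaaaab'
Pattern requires: zero or more 'a's followed by exactly one 'b'
Found 5 leading 'a's
Remaining: 'b'
Remaining is exactly 'b' -> match
Result: 1

1


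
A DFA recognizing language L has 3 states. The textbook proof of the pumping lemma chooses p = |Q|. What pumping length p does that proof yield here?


Pumping lemma for regular languages (standard proof):
Take p = |Q|, the number of DFA states.
Any string of length >= |Q| passes through |Q|+1 states while reading its first |Q| symbols,
so by pigeonhole some state repeats, giving the loop that can be pumped.
Here |Q| = 3
Therefore the proof uses p = 3

3
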